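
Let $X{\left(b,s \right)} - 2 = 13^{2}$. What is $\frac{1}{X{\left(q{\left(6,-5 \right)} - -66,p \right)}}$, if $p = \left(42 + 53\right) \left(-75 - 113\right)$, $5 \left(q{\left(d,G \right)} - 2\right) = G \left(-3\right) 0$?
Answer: $\frac{1}{171} \approx 0.005848$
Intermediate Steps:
$q{\left(d,G \right)} = 2$ ($q{\left(d,G \right)} = 2 + \frac{G \left(-3\right) 0}{5} = 2 + \frac{- 3 G 0}{5} = 2 + \frac{1}{5} \cdot 0 = 2 + 0 = 2$)
$p = -17860$ ($p = 95 \left(-188\right) = -17860$)
$X{\left(b,s \right)} = 171$ ($X{\left(b,s \right)} = 2 + 13^{2} = 2 + 169 = 171$)
$\frac{1}{X{\left(q{\left(6,-5 \right)} - -66,p \right)}} = \frac{1}{171}$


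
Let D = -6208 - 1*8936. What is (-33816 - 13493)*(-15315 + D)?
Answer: 1440984831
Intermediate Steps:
D = -15144 (D = -6208 - 8936 = -15144)
(-33816 - 13493)*(-15315 + D) = (-33816 - 13493)*(-15315 - 15144) = -47309*(-30459) = 1440984831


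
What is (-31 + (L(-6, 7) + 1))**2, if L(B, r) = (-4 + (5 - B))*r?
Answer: 361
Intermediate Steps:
L(B, r) = r*(1 - B) (L(B, r) = (1 - B)*r = r*(1 - B))
(-31 + (L(-6, 7) + 1))**2 = (-31 + (7*(1 - 1*(-6)) + 1))**2 = (-31 + (7*(1 + 6) + 1))**2 = (-31 + (7*7 + 1))**2 = (-31 + (49 + 1))**2 = (-31 + 50)**2 = 19**2 = 361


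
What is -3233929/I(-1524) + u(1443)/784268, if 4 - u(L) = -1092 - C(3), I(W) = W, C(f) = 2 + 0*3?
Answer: 634067175581/298806108 ≈ 2122.0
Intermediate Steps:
C(f) = 2 (C(f) = 2 + 0 = 2)
u(L) = 1098 (u(L) = 4 - (-1092 - 1*2) = 4 - (-1092 - 2) = 4 - 1*(-1094) = 4 + 1094 = 1098)
-3233929/I(-1524) + u(1443)/784268 = -3233929/(-1524) + 1098/784268 = -3233929*(-1/1524) + 1098*(1/784268) = 3233929/1524 + 549/392134 = 634067175581/298806108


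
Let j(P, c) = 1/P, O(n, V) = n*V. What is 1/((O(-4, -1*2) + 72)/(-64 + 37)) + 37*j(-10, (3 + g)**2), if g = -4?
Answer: -323/80 ≈ -4.0375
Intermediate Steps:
O(n, V) = V*n
1/((O(-4, -1*2) + 72)/(-64 + 37)) + 37*j(-10, (3 + g)**2) = 1/((-1*2*(-4) + 72)/(-64 + 37)) + 37/(-10) = 1/((-2*(-4) + 72)/(-27)) + 37*(-1/10) = 1/((8 + 72)*(-1/27)) - 37/10 = 1/(80*(-1/27)) - 37/10 = 1/(-80/27) - 37/10 = -27/80 - 37/10 = -323/80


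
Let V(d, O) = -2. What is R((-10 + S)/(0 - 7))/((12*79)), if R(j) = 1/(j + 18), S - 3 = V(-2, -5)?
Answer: 7/127980 ≈ 5.4696e-5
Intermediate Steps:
S = 1 (S = 3 - 2 = 1)
R(j) = 1/(18 + j)
R((-10 + S)/(0 - 7))/((12*79)) = 1/((18 + (-10 + 1)/(0 - 7))*((12*79))) = 1/((18 - 9/(-7))*948) = (1/948)/(18 - 9*(-⅐)) = (1/948)/(18 + 9/7) = (1/948)/(135/7) = (7/135)*(1/948) = 7/127980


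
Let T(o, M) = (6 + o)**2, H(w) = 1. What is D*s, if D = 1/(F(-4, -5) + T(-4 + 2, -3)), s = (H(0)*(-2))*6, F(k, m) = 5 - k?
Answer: -12/25 ≈ -0.48000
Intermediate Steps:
s = -12 (s = (1*(-2))*6 = -2*6 = -12)
D = 1/25 (D = 1/((5 - 1*(-4)) + (6 + (-4 + 2))**2) = 1/((5 + 4) + (6 - 2)**2) = 1/(9 + 4**2) = 1/(9 + 16) = 1/25 ≈ 0.040000)
D*s = (1/25)*(-12) = -12/25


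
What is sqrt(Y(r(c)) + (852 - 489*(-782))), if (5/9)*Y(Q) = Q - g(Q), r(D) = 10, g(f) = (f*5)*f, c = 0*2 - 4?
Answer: 4*sqrt(23898) ≈ 618.36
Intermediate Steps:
c = -4 (c = 0 - 4 = -4)
g(f) = 5*f**2 (g(f) = (5*f)*f = 5*f**2)
Y(Q) = -9*Q**2 + 9*Q/5 (Y(Q) = 9*(Q - 5*Q**2)/5 = -9*Q**2 + 9*Q/5)
sqrt(Y(r(c)) + (852 - 489*(-782))) = sqrt((9/5)*10*(1 - 5*10) + (852 - 489*(-782))) = sqrt((9/5)*10*(1 - 50) + (852 + 382398)) = sqrt((9/5)*10*(-49) + 383250) = sqrt(-882 + 383250) = sqrt(382368) = 4*sqrt(23898)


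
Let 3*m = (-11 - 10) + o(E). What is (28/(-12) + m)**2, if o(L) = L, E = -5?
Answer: 121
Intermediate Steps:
m = -26/3 (m = ((-11 - 10) - 5)/3 = (-21 - 5)/3 = (1/3)*(-26) = -26/3 ≈ -8.6667)
(28/(-12) + m)**2 = (28/(-12) - 26/3)**2 = (28*(-1/12) - 26/3)**2 = (-7/3 - 26/3)**2 = (-11)**2 = 121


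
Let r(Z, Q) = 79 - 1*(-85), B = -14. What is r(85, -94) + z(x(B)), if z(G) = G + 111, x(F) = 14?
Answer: 289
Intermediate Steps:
r(Z, Q) = 164 (r(Z, Q) = 79 + 85 = 164)
z(G) = 111 + G
r(85, -94) + z(x(B)) = 164 + (111 + 14) = 164 + 125 = 289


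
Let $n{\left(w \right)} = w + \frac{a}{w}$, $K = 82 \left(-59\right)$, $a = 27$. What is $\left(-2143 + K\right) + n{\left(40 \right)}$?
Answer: $- \frac{277613}{40} \approx -6940.3$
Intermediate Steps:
$K = -4838$
$n{\left(w \right)} = w + \frac{27}{w}$
$\left(-2143 + K\right) + n{\left(40 \right)} = \left(-2143 - 4838\right) + \left(40 + \frac{27}{40}\right) = -6981 + \left(40 + 27 \cdot \frac{1}{40}\right) = -6981 + \left(40 + \frac{27}{40}\right) = -6981 + \frac{1627}{40} = - \frac{277613}{40}$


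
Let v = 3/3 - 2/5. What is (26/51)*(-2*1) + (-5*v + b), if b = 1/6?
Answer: -131/34 ≈ -3.8529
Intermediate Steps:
b = 1/6 ≈ 0.16667
v = 3/5 (v = 3*(1/3) - 2*1/5 = 1 - 2/5 = 3/5 ≈ 0.60000)
(26/51)*(-2*1) + (-5*v + b) = (26/51)*(-2*1) + (-5*3/5 + 1/6) = (26*(1/51))*(-2) + (-3 + 1/6) = (26/51)*(-2) - 17/6 = -52/51 - 17/6 = -131/34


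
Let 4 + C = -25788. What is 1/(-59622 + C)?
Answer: -1/85414 ≈ -1.1708e-5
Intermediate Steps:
C = -25792 (C = -4 - 25788 = -25792)
1/(-59622 + C) = 1/(-59622 - 25792) = 1/(-85414) = -1/85414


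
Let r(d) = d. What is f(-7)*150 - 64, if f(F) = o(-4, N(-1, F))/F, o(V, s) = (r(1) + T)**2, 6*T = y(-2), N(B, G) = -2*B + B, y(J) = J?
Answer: -1544/21 ≈ -73.524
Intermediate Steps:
N(B, G) = -B
T = -1/3 (T = (1/6)*(-2) = -1/3 ≈ -0.33333)
o(V, s) = 4/9 (o(V, s) = (1 - 1/3)**2 = (2/3)**2 = 4/9)
f(F) = 4/(9*F)
f(-7)*150 - 64 = ((4/9)/(-7))*150 - 64 = ((4/9)*(-1/7))*150 - 64 = -4/63*150 - 64 = -200/21 - 64 = -1544/21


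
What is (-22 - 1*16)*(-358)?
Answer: 13604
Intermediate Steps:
(-22 - 1*16)*(-358) = (-22 - 16)*(-358) = -38*(-358) = 13604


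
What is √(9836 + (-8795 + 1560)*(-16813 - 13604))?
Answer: √220076831 ≈ 14835.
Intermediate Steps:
√(9836 + (-8795 + 1560)*(-16813 - 13604)) = √(9836 - 7235*(-30417)) = √(9836 + 220066995) = √220076831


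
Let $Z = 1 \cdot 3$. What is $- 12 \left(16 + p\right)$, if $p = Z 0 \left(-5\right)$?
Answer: $-192$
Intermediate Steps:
$Z = 3$
$p = 0$ ($p = 3 \cdot 0 \left(-5\right) = 0 \left(-5\right) = 0$)
$- 12 \left(16 + p\right) = - 12 \left(16 + 0\right) = \left(-12\right) 16 = -192$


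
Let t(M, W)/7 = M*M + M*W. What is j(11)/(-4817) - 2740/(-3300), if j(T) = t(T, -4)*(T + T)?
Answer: -1296641/794805 ≈ -1.6314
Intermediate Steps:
t(M, W) = 7*M**2 + 7*M*W (t(M, W) = 7*(M*M + M*W) = 7*(M**2 + M*W) = 7*M**2 + 7*M*W)
j(T) = 14*T**2*(-4 + T) (j(T) = (7*T*(T - 4))*(T + T) = (7*T*(-4 + T))*(2*T) = 14*T**2*(-4 + T))
j(11)/(-4817) - 2740/(-3300) = (14*11**2*(-4 + 11))/(-4817) - 2740/(-3300) = (14*121*7)*(-1/4817) - 2740*(-1/3300) = 11858*(-1/4817) + 137/165 = -11858/4817 + 137/165 = -1296641/794805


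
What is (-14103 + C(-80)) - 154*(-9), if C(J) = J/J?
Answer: -12716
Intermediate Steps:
C(J) = 1
(-14103 + C(-80)) - 154*(-9) = (-14103 + 1) - 154*(-9) = -14102 + 1386 = -12716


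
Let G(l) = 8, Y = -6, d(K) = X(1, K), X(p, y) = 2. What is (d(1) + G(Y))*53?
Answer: 530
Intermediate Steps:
d(K) = 2
(d(1) + G(Y))*53 = (2 + 8)*53 = 10*53 = 530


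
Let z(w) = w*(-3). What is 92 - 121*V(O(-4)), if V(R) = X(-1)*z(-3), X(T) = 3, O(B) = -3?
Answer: -3175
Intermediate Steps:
z(w) = -3*w
V(R) = 27 (V(R) = 3*(-3*(-3)) = 3*9 = 27)
92 - 121*V(O(-4)) = 92 - 121*27 = 92 - 3267 = -3175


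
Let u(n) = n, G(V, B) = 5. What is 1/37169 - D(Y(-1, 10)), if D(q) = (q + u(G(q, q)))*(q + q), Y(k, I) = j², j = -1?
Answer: -446027/37169 ≈ -12.000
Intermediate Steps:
Y(k, I) = 1 (Y(k, I) = (-1)² = 1)
D(q) = 2*q*(5 + q) (D(q) = (q + 5)*(q + q) = (5 + q)*(2*q) = 2*q*(5 + q))
1/37169 - D(Y(-1, 10)) = 1/37169 - 2*(5 + 1) = 1/37169 - 2*6 = 1/37169 - 1*12 = 1/37169 - 12 = -446027/37169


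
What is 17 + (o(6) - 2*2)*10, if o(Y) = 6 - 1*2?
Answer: 17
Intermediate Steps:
o(Y) = 4 (o(Y) = 6 - 2 = 4)
17 + (o(6) - 2*2)*10 = 17 + (4 - 2*2)*10 = 17 + (4 - 4)*10 = 17 + 0*10 = 17 + 0 = 17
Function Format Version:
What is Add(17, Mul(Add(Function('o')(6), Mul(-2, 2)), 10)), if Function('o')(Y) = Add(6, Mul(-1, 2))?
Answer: 17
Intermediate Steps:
Function('o')(Y) = 4 (Function('o')(Y) = Add(6, -2) = 4)
Add(17, Mul(Add(Function('o')(6), Mul(-2, 2)), 10)) = Add(17, Mul(Add(4, Mul(-2, 2)), 10)) = Add(17, Mul(Add(4, -4), 10)) = Add(17, Mul(0, 10)) = Add(17, 0) = 17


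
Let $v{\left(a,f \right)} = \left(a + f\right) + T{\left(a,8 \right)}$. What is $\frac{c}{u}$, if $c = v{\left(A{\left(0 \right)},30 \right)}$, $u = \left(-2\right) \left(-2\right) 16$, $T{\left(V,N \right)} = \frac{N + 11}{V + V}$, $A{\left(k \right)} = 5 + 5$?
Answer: $\frac{819}{1280} \approx 0.63984$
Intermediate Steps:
$A{\left(k \right)} = 10$
$T{\left(V,N \right)} = \frac{11 + N}{2 V}$
$v{\left(a,f \right)} = a + f + \frac{19}{2 a}$ ($v{\left(a,f \right)} = \left(a + f\right) + \frac{11 + 8}{2 a} = \left(a + f\right) + \frac{1}{2} \frac{1}{a} 19 = \left(a + f\right) + \frac{19}{2 a} = a + f + \frac{19}{2 a}$)
$u = 64$ ($u = 4 \cdot 16 = 64$)
$c = \frac{819}{20}$ ($c = 10 + 30 + \frac{19}{2 \cdot 10} = 10 + 30 + \frac{19}{2} \cdot \frac{1}{10} = 10 + 30 + \frac{19}{20} = \frac{819}{20} \approx 40.95$)
$\frac{c}{u} = \frac{819}{20 \cdot 64} = \frac{819}{20} \cdot \frac{1}{64} = \frac{819}{1280}$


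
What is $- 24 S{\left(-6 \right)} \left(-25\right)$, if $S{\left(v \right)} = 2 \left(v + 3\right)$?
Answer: $-3600$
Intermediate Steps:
$S{\left(v \right)} = 6 + 2 v$ ($S{\left(v \right)} = 2 \left(3 + v\right) = 6 + 2 v$)
$- 24 S{\left(-6 \right)} \left(-25\right) = - 24 \left(6 + 2 \left(-6\right)\right) \left(-25\right) = - 24 \left(6 - 12\right) \left(-25\right) = \left(-24\right) \left(-6\right) \left(-25\right) = 144 \left(-25\right) = -3600$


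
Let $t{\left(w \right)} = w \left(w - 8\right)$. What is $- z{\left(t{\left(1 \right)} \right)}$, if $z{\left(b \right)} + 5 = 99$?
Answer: $-94$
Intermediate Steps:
$t{\left(w \right)} = w \left(-8 + w\right)$
$z{\left(b \right)} = 94$ ($z{\left(b \right)} = -5 + 99 = 94$)
$- z{\left(t{\left(1 \right)} \right)} = \left(-1\right) 94 = -94$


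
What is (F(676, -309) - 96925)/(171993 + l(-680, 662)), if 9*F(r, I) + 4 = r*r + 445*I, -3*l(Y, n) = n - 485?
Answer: -92143/257901 ≈ -0.35728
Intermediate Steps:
l(Y, n) = 485/3 - n/3 (l(Y, n) = -(n - 485)/3 = -(-485 + n)/3 = 485/3 - n/3)
F(r, I) = -4/9 + r**2/9 + 445*I/9 (F(r, I) = -4/9 + (r*r + 445*I)/9 = -4/9 + (r**2 + 445*I)/9 = -4/9 + (r**2/9 + 445*I/9) = -4/9 + r**2/9 + 445*I/9)
(F(676, -309) - 96925)/(171993 + l(-680, 662)) = ((-4/9 + (1/9)*676**2 + (445/9)*(-309)) - 96925)/(171993 + (485/3 - 1/3*662)) = ((-4/9 + (1/9)*456976 - 45835/3) - 96925)/(171993 + (485/3 - 662/3)) = ((-4/9 + 456976/9 - 45835/3) - 96925)/(171993 - 59) = (106489/3 - 96925)/171934 = -184286/3*1/171934 = -92143/257901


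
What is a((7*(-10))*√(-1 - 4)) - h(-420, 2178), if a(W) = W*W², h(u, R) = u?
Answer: 420 + 1715000*I*√5 ≈ 420.0 + 3.8349e+6*I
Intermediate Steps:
a(W) = W³
a((7*(-10))*√(-1 - 4)) - h(-420, 2178) = ((7*(-10))*√(-1 - 4))³ - 1*(-420) = (-70*I*√5)³ + 420 = 1715000*I*√5 + 420 = 420 + 1715000*I*√5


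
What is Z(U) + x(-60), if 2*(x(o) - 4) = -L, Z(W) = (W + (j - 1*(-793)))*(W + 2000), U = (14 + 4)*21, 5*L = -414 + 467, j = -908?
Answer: 6254127/10 ≈ 6.2541e+5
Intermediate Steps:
L = 53/5 (L = (-414 + 467)/5 = (⅕)*53 = 53/5 ≈ 10.600)
U = 378 (U = 18*21 = 378)
Z(W) = (-115 + W)*(2000 + W) (Z(W) = (W + (-908 - 1*(-793)))*(W + 2000) = (W + (-908 + 793))*(2000 + W) = (W - 115)*(2000 + W) = (-115 + W)*(2000 + W))
x(o) = -13/10 (x(o) = 4 + (-1*53/5)/2 = 4 + (½)*(-53/5) = 4 - 53/10 = -13/10)
Z(U) + x(-60) = (-230000 + 378² + 1885*378) - 13/10 = (-230000 + 142884 + 712530) - 13/10 = 625414 - 13/10 = 6254127/10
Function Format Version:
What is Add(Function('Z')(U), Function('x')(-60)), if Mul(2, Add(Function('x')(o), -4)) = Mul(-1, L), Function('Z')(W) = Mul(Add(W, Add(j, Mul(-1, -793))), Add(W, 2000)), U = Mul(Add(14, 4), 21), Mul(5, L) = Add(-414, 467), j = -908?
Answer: Rational(6254127, 10) ≈ 6.2541e+5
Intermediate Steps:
L = Rational(53, 5) (L = Mul(Rational(1, 5), Add(-414, 467)) = Mul(Rational(1, 5), 53) = Rational(53, 5) ≈ 10.600)
U = 378 (U = Mul(18, 21) = 378)
Function('Z')(W) = Mul(Add(-115, W), Add(2000, W)) (Function('Z')(W) = Mul(Add(W, Add(-908, Mul(-1, -793))), Add(W, 2000)) = Mul(Add(W, Add(-908, 793)), Add(2000, W)) = Mul(Add(W, -115), Add(2000, W)) = Mul(Add(-115, W), Add(2000, W)))
Function('x')(o) = Rational(-13, 10) (Function('x')(o) = Add(4, Mul(Rational(1, 2), Mul(-1, Rational(53, 5)))) = Add(4, Mul(Rational(1, 2), Rational(-53, 5))) = Add(4, Rational(-53, 10)) = Rational(-13, 10))
Add(Function('Z')(U), Function('x')(-60)) = Add(Add(-230000, Pow(378, 2), Mul(1885, 378)), Rational(-13, 10)) = Add(Add(-230000, 142884, 712530), Rational(-13, 10)) = Add(625414, Rational(-13, 10)) = Rational(6254127, 10)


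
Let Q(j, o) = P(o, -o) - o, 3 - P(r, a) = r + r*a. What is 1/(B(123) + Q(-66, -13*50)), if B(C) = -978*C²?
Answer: -1/14372359 ≈ -6.9578e-8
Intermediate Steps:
P(r, a) = 3 - r - a*r (P(r, a) = 3 - (r + r*a) = 3 - (r + a*r) = 3 + (-r - a*r) = 3 - r - a*r)
Q(j, o) = 3 + o² - 2*o (Q(j, o) = (3 - o - (-o)*o) - o = (3 - o + o²) - o = (3 + o² - o) - o = 3 + o² - 2*o)
1/(B(123) + Q(-66, -13*50)) = 1/(-978*123² + (3 + (-13*50)² - (-26)*50)) = 1/(-978*15129 + (3 + (-650)² - 2*(-650))) = 1/(-14796162 + (3 + 422500 + 1300)) = 1/(-14796162 + 423803) = 1/(-14372359) = -1/14372359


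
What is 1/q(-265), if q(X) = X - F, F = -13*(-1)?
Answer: -1/278 ≈ -0.0035971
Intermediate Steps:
F = 13
q(X) = -13 + X (q(X) = X - 1*13 = X - 13 = -13 + X)
1/q(-265) = 1/(-13 - 265) = 1/(-278) = -1/278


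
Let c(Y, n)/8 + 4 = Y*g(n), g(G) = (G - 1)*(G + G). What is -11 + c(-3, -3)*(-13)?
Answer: 7893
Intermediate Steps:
g(G) = 2*G*(-1 + G) (g(G) = (-1 + G)*(2*G) = 2*G*(-1 + G))
c(Y, n) = -32 + 16*Y*n*(-1 + n) (c(Y, n) = -32 + 8*(Y*(2*n*(-1 + n))) = -32 + 8*(2*Y*n*(-1 + n)) = -32 + 16*Y*n*(-1 + n))
-11 + c(-3, -3)*(-13) = -11 + (-32 + 16*(-3)*(-3)*(-1 - 3))*(-13) = -11 + (-32 + 16*(-3)*(-3)*(-4))*(-13) = -11 + (-32 - 576)*(-13) = -11 - 608*(-13) = -11 + 7904 = 7893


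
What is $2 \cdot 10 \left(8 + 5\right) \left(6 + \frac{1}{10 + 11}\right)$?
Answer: $\frac{33020}{21} \approx 1572.4$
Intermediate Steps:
$2 \cdot 10 \left(8 + 5\right) \left(6 + \frac{1}{10 + 11}\right) = 20 \cdot 13 \left(6 + \frac{1}{21}\right) = 20 \cdot 13 \cdot \frac{127}{21} = 20 \cdot \frac{1651}{21} = \frac{33020}{21}$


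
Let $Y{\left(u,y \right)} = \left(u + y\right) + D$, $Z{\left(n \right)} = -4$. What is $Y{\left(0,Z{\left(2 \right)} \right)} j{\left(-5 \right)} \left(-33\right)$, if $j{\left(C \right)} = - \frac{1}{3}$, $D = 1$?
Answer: $-33$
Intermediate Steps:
$Y{\left(u,y \right)} = 1 + u + y$ ($Y{\left(u,y \right)} = \left(u + y\right) + 1 = 1 + u + y$)
$j{\left(C \right)} = - \frac{1}{3}$ ($j{\left(C \right)} = \left(-1\right) \frac{1}{3} = - \frac{1}{3}$)
$Y{\left(0,Z{\left(2 \right)} \right)} j{\left(-5 \right)} \left(-33\right) = \left(1 + 0 - 4\right) \left(- \frac{1}{3}\right) \left(-33\right) = \left(-3\right) \left(- \frac{1}{3}\right) \left(-33\right) = 1 \left(-33\right) = -33$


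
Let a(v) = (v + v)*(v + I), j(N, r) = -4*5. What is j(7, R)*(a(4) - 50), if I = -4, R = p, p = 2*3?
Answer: 1000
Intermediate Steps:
p = 6
R = 6
j(N, r) = -20
a(v) = 2*v*(-4 + v) (a(v) = (v + v)*(v - 4) = (2*v)*(-4 + v) = 2*v*(-4 + v))
j(7, R)*(a(4) - 50) = -20*(2*4*(-4 + 4) - 50) = -20*(2*4*0 - 50) = -20*(0 - 50) = -20*(-50) = 1000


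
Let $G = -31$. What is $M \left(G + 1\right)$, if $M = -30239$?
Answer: $907170$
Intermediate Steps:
$M \left(G + 1\right) = - 30239 \left(-31 + 1\right) = \left(-30239\right) \left(-30\right) = 907170$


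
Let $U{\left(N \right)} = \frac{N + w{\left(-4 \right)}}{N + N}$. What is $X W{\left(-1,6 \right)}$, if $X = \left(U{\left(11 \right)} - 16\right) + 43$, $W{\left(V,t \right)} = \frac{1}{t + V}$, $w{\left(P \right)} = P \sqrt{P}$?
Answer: $\frac{11}{2} - \frac{4 i}{55} \approx 5.5 - 0.072727 i$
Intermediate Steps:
$w{\left(P \right)} = P^{\frac{3}{2}}$
$U{\left(N \right)} = \frac{N - 8 i}{2 N}$ ($U{\left(N \right)} = \frac{N + \left(-4\right)^{\frac{3}{2}}}{N + N} = \frac{N - 8 i}{2 N}$)
$W{\left(V,t \right)} = \frac{1}{V + t}$
$X = \frac{55}{2} - \frac{4 i}{11}$ ($X = \left(\frac{11 - 8 i}{2 \cdot 11} - 16\right) + 43 = \left(\frac{1}{2} \cdot \frac{1}{11} \left(11 - 8 i\right) - 16\right) + 43 = \left(\left(\frac{1}{2} - \frac{4 i}{11}\right) - 16\right) + 43 = \left(- \frac{31}{2} - \frac{4 i}{11}\right) + 43 = \frac{55}{2} - \frac{4 i}{11} \approx 27.5 - 0.36364 i$)
$X W{\left(-1,6 \right)} = \frac{\frac{55}{2} - \frac{4 i}{11}}{-1 + 6} = \frac{\frac{55}{2} - \frac{4 i}{11}}{5} = \left(\frac{55}{2} - \frac{4 i}{11}\right) \frac{1}{5} = \frac{11}{2} - \frac{4 i}{55}$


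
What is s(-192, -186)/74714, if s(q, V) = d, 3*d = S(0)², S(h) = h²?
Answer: 0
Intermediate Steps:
d = 0 (d = (0²)²/3 = (⅓)*0² = (⅓)*0 = 0)
s(q, V) = 0
s(-192, -186)/74714 = 0/74714 = 0*(1/74714) = 0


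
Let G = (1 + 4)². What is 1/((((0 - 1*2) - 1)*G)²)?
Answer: 1/5625 ≈ 0.00017778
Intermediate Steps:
G = 25 (G = 5² = 25)
1/((((0 - 1*2) - 1)*G)²) = 1/((((0 - 1*2) - 1)*25)²) = 1/((((0 - 2) - 1)*25)²) = 1/(((-2 - 1)*25)²) = 1/((-3*25)²) = 1/((-75)²) = 1/5625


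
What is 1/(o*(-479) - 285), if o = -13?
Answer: 1/5942 ≈ 0.00016829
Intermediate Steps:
1/(o*(-479) - 285) = 1/(-13*(-479) - 285) = 1/(6227 - 285) = 1/5942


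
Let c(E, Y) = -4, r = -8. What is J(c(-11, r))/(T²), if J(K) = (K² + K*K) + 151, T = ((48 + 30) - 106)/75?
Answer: 1029375/784 ≈ 1313.0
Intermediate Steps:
T = -28/75 (T = (78 - 106)*(1/75) = -28*1/75 = -28/75 ≈ -0.37333)
J(K) = 151 + 2*K² (J(K) = (K² + K²) + 151 = 2*K² + 151 = 151 + 2*K²)
J(c(-11, r))/(T²) = (151 + 2*(-4)²)/((-28/75)²) = (151 + 2*16)/(784/5625) = (151 + 32)*(5625/784) = 183*(5625/784) = 1029375/784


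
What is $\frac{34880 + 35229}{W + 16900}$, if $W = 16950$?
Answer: $\frac{70109}{33850} \approx 2.0712$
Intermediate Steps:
$\frac{34880 + 35229}{W + 16900} = \frac{34880 + 35229}{16950 + 16900} = \frac{70109}{33850}$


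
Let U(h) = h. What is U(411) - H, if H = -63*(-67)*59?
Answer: -248628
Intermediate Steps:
H = 249039 (H = 4221*59 = 249039)
U(411) - H = 411 - 1*249039 = 411 - 249039 = -248628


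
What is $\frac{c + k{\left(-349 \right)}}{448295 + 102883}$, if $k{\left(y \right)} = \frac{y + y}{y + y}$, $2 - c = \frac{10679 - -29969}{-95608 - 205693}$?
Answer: $\frac{944551}{166070482578} \approx 5.6877 \cdot 10^{-6}$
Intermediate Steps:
$c = \frac{643250}{301301}$ ($c = 2 - \frac{10679 - -29969}{-95608 - 205693} = 2 - \frac{10679 + \left(-18204 + 48173\right)}{-301301} = 2 - \left(10679 + 29969\right) \left(- \frac{1}{301301}\right) = 2 - 40648 \left(- \frac{1}{301301}\right) = 2 - - \frac{40648}{301301} = 2 + \frac{40648}{301301} = \frac{643250}{301301} \approx 2.1349$)
$k{\left(y \right)} = 1$ ($k{\left(y \right)} = \frac{2 y}{2 y} = 2 y \frac{1}{2 y} = 1$)
$\frac{c + k{\left(-349 \right)}}{448295 + 102883} = \frac{\frac{643250}{301301} + 1}{448295 + 102883} = \frac{944551}{301301 \cdot 551178} = \frac{944551}{301301} \cdot \frac{1}{551178} = \frac{944551}{166070482578}$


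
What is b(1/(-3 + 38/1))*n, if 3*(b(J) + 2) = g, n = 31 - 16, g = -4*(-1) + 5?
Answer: 15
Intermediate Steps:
g = 9 (g = 4 + 5 = 9)
n = 15
b(J) = 1 (b(J) = -2 + (⅓)*9 = -2 + 3 = 1)
b(1/(-3 + 38/1))*n = 1*15 = 15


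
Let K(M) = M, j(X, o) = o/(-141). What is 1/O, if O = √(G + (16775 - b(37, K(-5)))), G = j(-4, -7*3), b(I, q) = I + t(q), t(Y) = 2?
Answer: √36970153/786599 ≈ 0.0077299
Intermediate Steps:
j(X, o) = -o/141 (j(X, o) = o*(-1/141) = -o/141)
b(I, q) = 2 + I (b(I, q) = I + 2 = 2 + I)
G = 7/47 (G = -(-7)*3/141 = -1/141*(-21) = 7/47 ≈ 0.14894)
O = √36970153/47 (O = √(7/47 + (16775 - (2 + 37))) = √(7/47 + (16775 - 1*39)) = √(7/47 + (16775 - 39)) = √(7/47 + 16736) = √(786599/47) = √36970153/47 ≈ 129.37)
1/O = 1/(√36970153/47) = √36970153/786599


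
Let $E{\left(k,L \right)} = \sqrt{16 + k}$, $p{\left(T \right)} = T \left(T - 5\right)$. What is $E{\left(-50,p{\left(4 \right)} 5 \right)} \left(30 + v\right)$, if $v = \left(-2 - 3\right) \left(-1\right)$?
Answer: $35 i \sqrt{34} \approx 204.08 i$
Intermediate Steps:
$p{\left(T \right)} = T \left(-5 + T\right)$
$v = 5$ ($v = \left(-5\right) \left(-1\right) = 5$)
$E{\left(-50,p{\left(4 \right)} 5 \right)} \left(30 + v\right) = \sqrt{16 - 50} \left(30 + 5\right) = \sqrt{-34} \cdot 35 = i \sqrt{34} \cdot 35 = 35 i \sqrt{34}$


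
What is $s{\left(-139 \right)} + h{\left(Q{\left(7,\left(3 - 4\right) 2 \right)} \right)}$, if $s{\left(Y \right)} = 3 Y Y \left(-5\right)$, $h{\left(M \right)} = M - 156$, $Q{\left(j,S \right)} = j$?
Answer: $-289964$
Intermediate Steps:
$h{\left(M \right)} = -156 + M$
$s{\left(Y \right)} = - 15 Y^{2}$ ($s{\left(Y \right)} = 3 Y \left(- 5 Y\right) = - 15 Y^{2}$)
$s{\left(-139 \right)} + h{\left(Q{\left(7,\left(3 - 4\right) 2 \right)} \right)} = - 15 \left(-139\right)^{2} + \left(-156 + 7\right) = \left(-15\right) 19321 - 149 = -289815 - 149 = -289964$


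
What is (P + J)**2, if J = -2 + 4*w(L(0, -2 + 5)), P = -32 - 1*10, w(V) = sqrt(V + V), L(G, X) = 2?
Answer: 1296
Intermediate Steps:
w(V) = sqrt(2)*sqrt(V) (w(V) = sqrt(2*V) = sqrt(2)*sqrt(V))
P = -42 (P = -32 - 10 = -42)
J = 6 (J = -2 + 4*(sqrt(2)*sqrt(2)) = -2 + 4*2 = -2 + 8 = 6)
(P + J)**2 = (-42 + 6)**2 = (-36)**2 = 1296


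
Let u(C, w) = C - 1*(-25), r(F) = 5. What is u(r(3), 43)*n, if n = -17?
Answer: -510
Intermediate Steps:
u(C, w) = 25 + C (u(C, w) = C + 25 = 25 + C)
u(r(3), 43)*n = (25 + 5)*(-17) = 30*(-17) = -510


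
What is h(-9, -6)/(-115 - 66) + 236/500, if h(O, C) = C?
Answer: 11429/22625 ≈ 0.50515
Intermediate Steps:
h(-9, -6)/(-115 - 66) + 236/500 = -6/(-115 - 66) + 236/500 = -6/(-181) + 236*(1/500) = -6*(-1/181) + 59/125 = 6/181 + 59/125 = 11429/22625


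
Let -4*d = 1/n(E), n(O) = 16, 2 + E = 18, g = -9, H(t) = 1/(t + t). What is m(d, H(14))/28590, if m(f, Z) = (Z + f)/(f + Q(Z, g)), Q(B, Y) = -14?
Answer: -1/19946290 ≈ -5.0135e-8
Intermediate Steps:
H(t) = 1/(2*t)
E = 16 (E = -2 + 18 = 16)
d = -1/64 (d = -¼/16 = -¼*1/16 = -1/64 ≈ -0.015625)
m(f, Z) = (Z + f)/(-14 + f) (m(f, Z) = (Z + f)/(f - 14) = (Z + f)/(-14 + f))
m(d, H(14))/28590 = (((½)/14 - 1/64)/(-14 - 1/64))/28590 = (((½)*(1/14) - 1/64)/(-897/64))*(1/28590) = -64*(1/28 - 1/64)/897*(1/28590) = -64/897*9/448*(1/28590) = -3/2093*1/28590 = -1/19946290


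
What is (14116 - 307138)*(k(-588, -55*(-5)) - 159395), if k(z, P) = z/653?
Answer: 30499348120506/653 ≈ 4.6707e+10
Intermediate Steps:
k(z, P) = z/653 (k(z, P) = z*(1/653) = z/653)
(14116 - 307138)*(k(-588, -55*(-5)) - 159395) = (14116 - 307138)*((1/653)*(-588) - 159395) = -293022*(-588/653 - 159395) = -293022*(-104085523/653) = 30499348120506/653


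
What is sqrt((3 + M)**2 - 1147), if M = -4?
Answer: I*sqrt(1146) ≈ 33.853*I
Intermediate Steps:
sqrt((3 + M)**2 - 1147) = sqrt((3 - 4)**2 - 1147) = sqrt((-1)**2 - 1147) = sqrt(1 - 1147) = sqrt(-1146) = I*sqrt(1146)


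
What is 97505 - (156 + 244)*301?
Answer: -22895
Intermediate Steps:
97505 - (156 + 244)*301 = 97505 - 400*301 = 97505 - 1*120400 = 97505 - 120400 = -22895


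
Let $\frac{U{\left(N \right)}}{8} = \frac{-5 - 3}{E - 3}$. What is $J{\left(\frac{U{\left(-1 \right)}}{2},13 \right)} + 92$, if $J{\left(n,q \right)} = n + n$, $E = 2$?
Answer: $156$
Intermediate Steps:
$U{\left(N \right)} = 64$ ($U{\left(N \right)} = 8 \frac{-5 - 3}{2 - 3} = 8 \left(- \frac{8}{-1}\right) = 8 \left(\left(-8\right) \left(-1\right)\right) = 8 \cdot 8 = 64$)
$J{\left(n,q \right)} = 2 n$
$J{\left(\frac{U{\left(-1 \right)}}{2},13 \right)} + 92 = 2 \cdot \frac{64}{2} + 92 = 2 \cdot 64 \cdot \frac{1}{2} + 92 = 2 \cdot 32 + 92 = 64 + 92 = 156$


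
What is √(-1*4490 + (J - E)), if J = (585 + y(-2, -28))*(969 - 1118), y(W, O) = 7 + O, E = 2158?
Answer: 6*I*√2519 ≈ 301.14*I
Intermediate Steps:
J = -84036 (J = (585 + (7 - 28))*(969 - 1118) = (585 - 21)*(-149) = 564*(-149) = -84036)
√(-1*4490 + (J - E)) = √(-1*4490 + (-84036 - 1*2158)) = √(-4490 + (-84036 - 2158)) = √(-4490 - 86194) = √(-90684) = 6*I*√2519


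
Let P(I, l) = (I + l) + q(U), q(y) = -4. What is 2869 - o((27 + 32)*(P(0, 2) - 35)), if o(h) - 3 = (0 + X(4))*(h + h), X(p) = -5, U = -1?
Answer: -18964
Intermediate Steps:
P(I, l) = -4 + I + l (P(I, l) = (I + l) - 4 = -4 + I + l)
o(h) = 3 - 10*h (o(h) = 3 + (0 - 5)*(h + h) = 3 - 10*h)
2869 - o((27 + 32)*(P(0, 2) - 35)) = 2869 - (3 - 10*(27 + 32)*((-4 + 0 + 2) - 35)) = 2869 - (3 - 590*(-2 - 35)) = 2869 - (3 - 590*(-37)) = 2869 - (3 - 10*(-2183)) = 2869 - (3 + 21830) = 2869 - 1*21833 = 2869 - 21833 = -18964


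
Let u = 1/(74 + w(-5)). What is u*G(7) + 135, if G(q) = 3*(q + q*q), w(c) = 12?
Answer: 5889/43 ≈ 136.95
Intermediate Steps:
u = 1/86 (u = 1/(74 + 12) = 1/86 ≈ 0.011628)
G(q) = 3*q + 3*q² (G(q) = 3*(q + q²) = 3*q + 3*q²)
u*G(7) + 135 = (3*7*(1 + 7))/86 + 135 = (3*7*8)/86 + 135 = (1/86)*168 + 135 = 84/43 + 135 = 5889/43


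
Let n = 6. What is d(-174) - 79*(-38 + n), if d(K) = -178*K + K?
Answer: 33326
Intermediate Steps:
d(K) = -177*K
d(-174) - 79*(-38 + n) = -177*(-174) - 79*(-38 + 6) = 30798 - 79*(-32) = 30798 - 1*(-2528) = 30798 + 2528 = 33326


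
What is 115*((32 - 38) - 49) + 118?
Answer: -6207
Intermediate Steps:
115*((32 - 38) - 49) + 118 = 115*(-6 - 49) + 118 = 115*(-55) + 118 = -6325 + 118 = -6207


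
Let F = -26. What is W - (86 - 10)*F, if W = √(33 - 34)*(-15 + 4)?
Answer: 1976 - 11*I ≈ 1976.0 - 11.0*I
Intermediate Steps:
W = -11*I (W = √(-1)*(-11) = I*(-11) = -11*I ≈ -11.0*I)
W - (86 - 10)*F = -11*I - (86 - 10)*(-26) = -11*I - 76*(-26) = -11*I - 1*(-1976) = -11*I + 1976 = 1976 - 11*I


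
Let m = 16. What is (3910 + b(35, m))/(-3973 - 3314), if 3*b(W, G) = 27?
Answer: -3919/7287 ≈ -0.53781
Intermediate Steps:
b(W, G) = 9 (b(W, G) = (1/3)*27 = 9)
(3910 + b(35, m))/(-3973 - 3314) = (3910 + 9)/(-3973 - 3314) = 3919/(-7287) = 3919*(-1/7287) = -3919/7287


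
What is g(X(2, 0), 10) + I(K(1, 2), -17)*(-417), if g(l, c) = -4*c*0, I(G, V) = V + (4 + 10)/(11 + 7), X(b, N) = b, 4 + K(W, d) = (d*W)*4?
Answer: 20294/3 ≈ 6764.7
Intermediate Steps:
K(W, d) = -4 + 4*W*d (K(W, d) = -4 + (d*W)*4 = -4 + (W*d)*4 = -4 + 4*W*d)
I(G, V) = 7/9 + V (I(G, V) = V + 14/18 = V + 14*(1/18) = V + 7/9 = 7/9 + V)
g(l, c) = 0
g(X(2, 0), 10) + I(K(1, 2), -17)*(-417) = 0 + (7/9 - 17)*(-417) = 0 - 146/9*(-417) = 0 + 20294/3 = 20294/3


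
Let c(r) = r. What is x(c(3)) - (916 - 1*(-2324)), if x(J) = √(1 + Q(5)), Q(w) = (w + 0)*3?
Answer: -3236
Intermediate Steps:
Q(w) = 3*w (Q(w) = w*3 = 3*w)
x(J) = 4 (x(J) = √(1 + 3*5) = √(1 + 15) = √16 = 4)
x(c(3)) - (916 - 1*(-2324)) = 4 - (916 - 1*(-2324)) = 4 - (916 + 2324) = 4 - 1*3240 = 4 - 3240 = -3236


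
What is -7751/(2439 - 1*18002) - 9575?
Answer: -149007974/15563 ≈ -9574.5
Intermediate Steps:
-7751/(2439 - 1*18002) - 9575 = -7751/(2439 - 18002) - 9575 = -7751/(-15563) - 9575 = -7751*(-1/15563) - 9575 = 7751/15563 - 9575 = -149007974/15563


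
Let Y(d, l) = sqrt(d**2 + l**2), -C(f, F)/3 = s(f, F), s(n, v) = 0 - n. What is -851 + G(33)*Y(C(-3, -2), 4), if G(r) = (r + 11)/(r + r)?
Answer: -851 + 2*sqrt(97)/3 ≈ -844.43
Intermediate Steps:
s(n, v) = -n
C(f, F) = 3*f (C(f, F) = -(-3)*f = 3*f)
G(r) = (11 + r)/(2*r) (G(r) = (11 + r)/((2*r)) = (11 + r)*(1/(2*r)) = (11 + r)/(2*r))
-851 + G(33)*Y(C(-3, -2), 4) = -851 + ((1/2)*(11 + 33)/33)*sqrt((3*(-3))**2 + 4**2) = -851 + ((1/2)*(1/33)*44)*sqrt((-9)**2 + 16) = -851 + 2*sqrt(81 + 16)/3 = -851 + 2*sqrt(97)/3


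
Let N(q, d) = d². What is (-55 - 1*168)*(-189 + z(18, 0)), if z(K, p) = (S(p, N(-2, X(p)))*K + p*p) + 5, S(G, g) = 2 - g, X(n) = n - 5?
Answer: 133354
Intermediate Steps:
X(n) = -5 + n
z(K, p) = 5 + p² + K*(2 - (-5 + p)²) (z(K, p) = ((2 - (-5 + p)²)*K + p*p) + 5 = (K*(2 - (-5 + p)²) + p²) + 5 = (p² + K*(2 - (-5 + p)²)) + 5 = 5 + p² + K*(2 - (-5 + p)²))
(-55 - 1*168)*(-189 + z(18, 0)) = (-55 - 1*168)*(-189 + (5 + 0² - 1*18*(-2 + (-5 + 0)²))) = (-55 - 168)*(-189 + (5 + 0 - 1*18*(-2 + (-5)²))) = -223*(-189 + (5 + 0 - 1*18*(-2 + 25))) = -223*(-189 + (5 + 0 - 1*18*23)) = -223*(-189 + (5 + 0 - 414)) = -223*(-189 - 409) = -223*(-598) = 133354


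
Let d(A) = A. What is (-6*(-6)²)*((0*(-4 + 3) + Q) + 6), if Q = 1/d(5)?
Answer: -6696/5 ≈ -1339.2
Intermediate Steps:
Q = ⅕ (Q = 1/5 = ⅕ ≈ 0.20000)
(-6*(-6)²)*((0*(-4 + 3) + Q) + 6) = (-6*(-6)²)*((0*(-4 + 3) + ⅕) + 6) = (-6*36)*((0*(-1) + ⅕) + 6) = -216*((0 + ⅕) + 6) = -216*(⅕ + 6) = -216*31/5 = -6696/5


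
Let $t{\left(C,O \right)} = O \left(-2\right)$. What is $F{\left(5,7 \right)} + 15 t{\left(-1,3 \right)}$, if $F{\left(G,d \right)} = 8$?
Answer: $-82$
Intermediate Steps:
$t{\left(C,O \right)} = - 2 O$
$F{\left(5,7 \right)} + 15 t{\left(-1,3 \right)} = 8 + 15 \left(\left(-2\right) 3\right) = 8 + 15 \left(-6\right) = 8 - 90 = -82$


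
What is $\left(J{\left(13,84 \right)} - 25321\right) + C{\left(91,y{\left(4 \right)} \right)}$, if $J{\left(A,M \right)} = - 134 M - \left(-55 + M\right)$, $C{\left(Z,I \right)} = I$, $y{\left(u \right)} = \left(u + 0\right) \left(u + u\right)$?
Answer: $-36574$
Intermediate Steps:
$y{\left(u \right)} = 2 u^{2}$ ($y{\left(u \right)} = u 2 u = 2 u^{2}$)
$J{\left(A,M \right)} = 55 - 135 M$
$\left(J{\left(13,84 \right)} - 25321\right) + C{\left(91,y{\left(4 \right)} \right)} = \left(\left(55 - 11340\right) - 25321\right) + 2 \cdot 4^{2} = \left(\left(55 - 11340\right) - 25321\right) + 2 \cdot 16 = \left(-11285 - 25321\right) + 32 = -36606 + 32 = -36574$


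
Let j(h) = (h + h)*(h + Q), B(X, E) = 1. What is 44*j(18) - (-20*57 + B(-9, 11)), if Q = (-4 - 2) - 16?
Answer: -5197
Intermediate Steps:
Q = -22 (Q = -6 - 16 = -22)
j(h) = 2*h*(-22 + h) (j(h) = (h + h)*(h - 22) = (2*h)*(-22 + h) = 2*h*(-22 + h))
44*j(18) - (-20*57 + B(-9, 11)) = 44*(2*18*(-22 + 18)) - (-20*57 + 1) = 44*(2*18*(-4)) - (-1140 + 1) = 44*(-144) - 1*(-1139) = -6336 + 1139 = -5197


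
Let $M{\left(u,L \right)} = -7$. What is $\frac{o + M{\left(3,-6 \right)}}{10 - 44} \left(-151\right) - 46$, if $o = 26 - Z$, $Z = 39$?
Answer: $- \frac{2292}{17} \approx -134.82$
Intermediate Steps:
$o = -13$ ($o = 26 - 39 = -13$)
$\frac{o + M{\left(3,-6 \right)}}{10 - 44} \left(-151\right) - 46 = \frac{-13 - 7}{10 - 44} \left(-151\right) - 46 = - \frac{20}{-34} \left(-151\right) - 46 = \left(-20\right) \left(- \frac{1}{34}\right) \left(-151\right) - 46 = \frac{10}{17} \left(-151\right) - 46 = - \frac{1510}{17} - 46 = - \frac{2292}{17}$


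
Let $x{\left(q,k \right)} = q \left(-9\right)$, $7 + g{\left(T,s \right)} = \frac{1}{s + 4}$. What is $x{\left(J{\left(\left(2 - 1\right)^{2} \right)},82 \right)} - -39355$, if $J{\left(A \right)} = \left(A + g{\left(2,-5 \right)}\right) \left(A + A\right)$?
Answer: $39481$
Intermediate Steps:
$g{\left(T,s \right)} = -7 + \frac{1}{4 + s}$ ($g{\left(T,s \right)} = -7 + \frac{1}{s + 4} = -7 + \frac{1}{4 + s}$)
$J{\left(A \right)} = 2 A \left(-8 + A\right)$ ($J{\left(A \right)} = \left(A + \frac{-27 - -35}{4 - 5}\right) \left(A + A\right) = \left(A + \frac{-27 + 35}{-1}\right) 2 A = \left(A - 8\right) 2 A = \left(-8 + A\right) 2 A = 2 A \left(-8 + A\right)$)
$x{\left(q,k \right)} = - 9 q$
$x{\left(J{\left(\left(2 - 1\right)^{2} \right)},82 \right)} - -39355 = - 9 \cdot 2 \left(2 - 1\right)^{2} \left(-8 + \left(2 - 1\right)^{2}\right) - -39355 = - 9 \cdot 2 \cdot 1^{2} \left(-8 + 1^{2}\right) + 39355 = - 9 \cdot 2 \cdot 1 \left(-8 + 1\right) + 39355 = - 9 \cdot 2 \cdot 1 \left(-7\right) + 39355 = \left(-9\right) \left(-14\right) + 39355 = 126 + 39355 = 39481$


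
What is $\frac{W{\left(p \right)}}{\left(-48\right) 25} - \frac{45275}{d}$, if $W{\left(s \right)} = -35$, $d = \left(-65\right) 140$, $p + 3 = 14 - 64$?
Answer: $\frac{109297}{21840} \approx 5.0044$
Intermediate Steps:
$p = -53$ ($p = -3 + \left(14 - 64\right) = -3 - 50 = -53$)
$d = -9100$
$\frac{W{\left(p \right)}}{\left(-48\right) 25} - \frac{45275}{d} = - \frac{35}{\left(-48\right) 25} - \frac{45275}{-9100} = - \frac{35}{-1200} - - \frac{1811}{364} = \left(-35\right) \left(- \frac{1}{1200}\right) + \frac{1811}{364} = \frac{7}{240} + \frac{1811}{364} = \frac{109297}{21840}$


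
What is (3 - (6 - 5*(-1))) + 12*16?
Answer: 184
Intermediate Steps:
(3 - (6 - 5*(-1))) + 12*16 = (3 - (6 + 5)) + 192 = (3 - 1*11) + 192 = (3 - 11) + 192 = -8 + 192 = 184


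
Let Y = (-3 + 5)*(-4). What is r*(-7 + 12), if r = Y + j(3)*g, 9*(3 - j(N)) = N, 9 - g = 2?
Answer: 160/3 ≈ 53.333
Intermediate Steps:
g = 7 (g = 9 - 1*2 = 9 - 2 = 7)
j(N) = 3 - N/9
Y = -8 (Y = 2*(-4) = -8)
r = 32/3 (r = -8 + (3 - ⅑*3)*7 = -8 + (3 - ⅓)*7 = -8 + (8/3)*7 = -8 + 56/3 = 32/3 ≈ 10.667)
r*(-7 + 12) = 32*(-7 + 12)/3 = (32/3)*5 = 160/3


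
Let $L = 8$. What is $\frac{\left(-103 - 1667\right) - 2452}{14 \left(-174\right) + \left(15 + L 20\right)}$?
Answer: $\frac{4222}{2261} \approx 1.8673$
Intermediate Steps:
$\frac{\left(-103 - 1667\right) - 2452}{14 \left(-174\right) + \left(15 + L 20\right)} = \frac{\left(-103 - 1667\right) - 2452}{14 \left(-174\right) + \left(15 + 8 \cdot 20\right)} = \frac{\left(-103 - 1667\right) - 2452}{-2436 + \left(15 + 160\right)} = \frac{-1770 - 2452}{-2436 + 175} = - \frac{4222}{-2261} = \left(-4222\right) \left(- \frac{1}{2261}\right) = \frac{4222}{2261}$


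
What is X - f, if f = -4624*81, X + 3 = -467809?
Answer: -93268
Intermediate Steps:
X = -467812 (X = -3 - 467809 = -467812)
f = -374544
X - f = -467812 - 1*(-374544) = -467812 + 374544 = -93268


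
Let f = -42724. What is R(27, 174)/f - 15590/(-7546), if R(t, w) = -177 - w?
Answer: 30396173/14654332 ≈ 2.0742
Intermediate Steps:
R(27, 174)/f - 15590/(-7546) = (-177 - 1*174)/(-42724) - 15590/(-7546) = (-177 - 174)*(-1/42724) - 15590*(-1/7546) = -351*(-1/42724) + 7795/3773 = 351/42724 + 7795/3773 = 30396173/14654332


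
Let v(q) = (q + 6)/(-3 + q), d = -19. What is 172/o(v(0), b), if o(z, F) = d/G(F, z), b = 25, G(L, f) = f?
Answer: 344/19 ≈ 18.105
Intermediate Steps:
v(q) = (6 + q)/(-3 + q)
o(z, F) = -19/z
172/o(v(0), b) = 172/((-19*(-3 + 0)/(6 + 0))) = 172/((-19/(6/(-3)))) = 172/((-19/((-1/3*6)))) = 172/((-19/(-2))) = 172/((-19*(-1/2))) = 172/(19/2) = 172*(2/19) = 344/19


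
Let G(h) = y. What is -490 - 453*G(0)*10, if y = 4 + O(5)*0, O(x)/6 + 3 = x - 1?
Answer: -18610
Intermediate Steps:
O(x) = -24 + 6*x (O(x) = -18 + 6*(x - 1) = -18 + 6*(-1 + x) = -18 + (-6 + 6*x) = -24 + 6*x)
y = 4 (y = 4 + (-24 + 6*5)*0 = 4 + (-24 + 30)*0 = 4 + 6*0 = 4 + 0 = 4)
G(h) = 4
-490 - 453*G(0)*10 = -490 - 1812*10 = -490 - 453*40 = -490 - 18120 = -18610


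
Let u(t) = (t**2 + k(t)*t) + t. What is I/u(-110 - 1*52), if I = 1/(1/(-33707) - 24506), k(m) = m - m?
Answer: -33707/21544351264926 ≈ -1.5645e-9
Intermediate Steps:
k(m) = 0
u(t) = t + t**2 (u(t) = (t**2 + 0*t) + t = (t**2 + 0) + t = t**2 + t = t + t**2)
I = -33707/826023743 (I = 1/(-1/33707 - 24506) = 1/(-826023743/33707) = -33707/826023743 ≈ -4.0806e-5)
I/u(-110 - 1*52) = -33707*1/((1 + (-110 - 1*52))*(-110 - 1*52))/826023743 = -33707*1/((1 + (-110 - 52))*(-110 - 52))/826023743 = -33707*(-1/(162*(1 - 162)))/826023743 = -33707/(826023743*((-162*(-161)))) = -33707/826023743/26082 = -33707/826023743*1/26082 = -33707/21544351264926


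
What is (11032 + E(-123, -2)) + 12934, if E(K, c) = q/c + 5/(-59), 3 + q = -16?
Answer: 2829099/118 ≈ 23975.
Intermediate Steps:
q = -19 (q = -3 - 16 = -19)
E(K, c) = -5/59 - 19/c (E(K, c) = -19/c + 5/(-59) = -19/c + 5*(-1/59) = -19/c - 5/59 = -5/59 - 19/c)
(11032 + E(-123, -2)) + 12934 = (11032 + (-5/59 - 19/(-2))) + 12934 = (11032 + (-5/59 - 19*(-½))) + 12934 = (11032 + (-5/59 + 19/2)) + 12934 = (11032 + 1111/118) + 12934 = 1302887/118 + 12934 = 2829099/118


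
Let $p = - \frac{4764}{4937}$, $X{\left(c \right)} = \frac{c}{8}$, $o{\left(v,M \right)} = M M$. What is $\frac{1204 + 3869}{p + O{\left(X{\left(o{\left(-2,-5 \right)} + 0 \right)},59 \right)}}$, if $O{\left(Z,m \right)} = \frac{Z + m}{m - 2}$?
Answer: $\frac{11420702856}{281305} \approx 40599.0$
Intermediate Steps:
$o{\left(v,M \right)} = M^{2}$
$X{\left(c \right)} = \frac{c}{8}$ ($X{\left(c \right)} = c \frac{1}{8} = \frac{c}{8}$)
$p = - \frac{4764}{4937}$ ($p = \left(-4764\right) \frac{1}{4937} = - \frac{4764}{4937} \approx -0.96496$)
$O{\left(Z,m \right)} = \frac{Z + m}{-2 + m}$
$\frac{1204 + 3869}{p + O{\left(X{\left(o{\left(-2,-5 \right)} + 0 \right)},59 \right)}} = \frac{1204 + 3869}{- \frac{4764}{4937} + \frac{\frac{\left(-5\right)^{2} + 0}{8} + 59}{-2 + 59}} = \frac{5073}{- \frac{4764}{4937} + \frac{\frac{25 + 0}{8} + 59}{57}} = \frac{5073}{- \frac{4764}{4937} + \frac{\frac{1}{8} \cdot 25 + 59}{57}} = \frac{5073}{- \frac{4764}{4937} + \frac{\frac{25}{8} + 59}{57}} = \frac{5073}{- \frac{4764}{4937} + \frac{1}{57} \cdot \frac{497}{8}} = \frac{5073}{- \frac{4764}{4937} + \frac{497}{456}} = \frac{5073}{\frac{281305}{2251272}} = 5073 \cdot \frac{2251272}{281305} = \frac{11420702856}{281305}$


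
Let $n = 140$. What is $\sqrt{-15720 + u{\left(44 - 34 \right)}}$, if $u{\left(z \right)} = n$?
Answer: $2 i \sqrt{3895} \approx 124.82 i$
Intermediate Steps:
$u{\left(z \right)} = 140$
$\sqrt{-15720 + u{\left(44 - 34 \right)}} = \sqrt{-15720 + 140} = \sqrt{-15580} = 2 i \sqrt{3895}$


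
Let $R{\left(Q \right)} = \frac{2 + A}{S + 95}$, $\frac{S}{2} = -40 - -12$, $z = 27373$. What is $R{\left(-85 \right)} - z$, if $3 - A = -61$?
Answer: $- \frac{355827}{13} \approx -27371.0$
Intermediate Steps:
$S = -56$ ($S = 2 \left(-40 - -12\right) = 2 \left(-40 + 12\right) = 2 \left(-28\right) = -56$)
$A = 64$ ($A = 3 - -61 = 3 + 61 = 64$)
$R{\left(Q \right)} = \frac{22}{13}$ ($R{\left(Q \right)} = \frac{2 + 64}{-56 + 95} = \frac{66}{39} = 66 \cdot \frac{1}{39} = \frac{22}{13}$)
$R{\left(-85 \right)} - z = \frac{22}{13} - 27373 = - \frac{355827}{13}$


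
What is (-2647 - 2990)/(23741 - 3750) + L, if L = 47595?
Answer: 951466008/19991 ≈ 47595.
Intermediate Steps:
(-2647 - 2990)/(23741 - 3750) + L = (-2647 - 2990)/(23741 - 3750) + 47595 = -5637/19991 + 47595 = 951466008/19991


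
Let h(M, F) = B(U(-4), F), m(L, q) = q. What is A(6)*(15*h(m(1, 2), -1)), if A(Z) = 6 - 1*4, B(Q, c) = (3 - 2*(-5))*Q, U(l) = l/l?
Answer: 390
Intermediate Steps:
U(l) = 1
B(Q, c) = 13*Q (B(Q, c) = (3 + 10)*Q = 13*Q)
h(M, F) = 13 (h(M, F) = 13*1 = 13)
A(Z) = 2 (A(Z) = 6 - 4 = 2)
A(6)*(15*h(m(1, 2), -1)) = 2*(15*13) = 2*195 = 390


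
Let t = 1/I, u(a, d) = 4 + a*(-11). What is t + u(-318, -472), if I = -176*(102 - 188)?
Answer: 53006273/15136 ≈ 3502.0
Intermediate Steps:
u(a, d) = 4 - 11*a
I = 15136 (I = -176*(-86) = 15136)
t = 1/15136 ≈ 6.6068e-5
t + u(-318, -472) = 1/15136 + (4 - 11*(-318)) = 1/15136 + (4 + 3498) = 1/15136 + 3502 = 53006273/15136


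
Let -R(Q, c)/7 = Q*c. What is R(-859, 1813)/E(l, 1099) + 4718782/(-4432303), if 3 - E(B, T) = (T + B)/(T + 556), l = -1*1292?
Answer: 79968014968061029/22861818874 ≈ 3.4979e+6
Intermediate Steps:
l = -1292
E(B, T) = 3 - (B + T)/(556 + T) (E(B, T) = 3 - (T + B)/(T + 556) = 3 - (B + T)/(556 + T))
R(Q, c) = -7*Q*c
R(-859, 1813)/E(l, 1099) + 4718782/(-4432303) = (-7*(-859)*1813)/(((1668 - 1*(-1292) + 2*1099)/(556 + 1099))) + 4718782/(-4432303) = 10901569/(((1668 + 1292 + 2198)/1655)) + 4718782*(-1/4432303) = 10901569/(((1/1655)*5158)) - 4718782/4432303 = 10901569/(5158/1655) - 4718782/4432303 = 10901569*(1655/5158) - 4718782/4432303 = 18042096695/5158 - 4718782/4432303 = 79968014968061029/22861818874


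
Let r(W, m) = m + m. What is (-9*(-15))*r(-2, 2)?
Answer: 540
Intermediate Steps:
r(W, m) = 2*m
(-9*(-15))*r(-2, 2) = (-9*(-15))*(2*2) = 135*4 = 540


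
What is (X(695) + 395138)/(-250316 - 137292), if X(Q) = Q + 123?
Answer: -98989/96902 ≈ -1.0215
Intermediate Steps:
X(Q) = 123 + Q
(X(695) + 395138)/(-250316 - 137292) = ((123 + 695) + 395138)/(-250316 - 137292) = (818 + 395138)/(-387608) = 395956*(-1/387608) = -98989/96902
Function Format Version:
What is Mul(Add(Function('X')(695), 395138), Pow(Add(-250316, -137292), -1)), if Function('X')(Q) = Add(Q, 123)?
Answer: Rational(-98989, 96902) ≈ -1.0215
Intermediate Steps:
Function('X')(Q) = Add(123, Q)
Mul(Add(Function('X')(695), 395138), Pow(Add(-250316, -137292), -1)) = Mul(Add(Add(123, 695), 395138), Pow(Add(-250316, -137292), -1)) = Mul(Add(818, 395138), Pow(-387608, -1)) = Mul(395956, Rational(-1, 387608)) = Rational(-98989, 96902)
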